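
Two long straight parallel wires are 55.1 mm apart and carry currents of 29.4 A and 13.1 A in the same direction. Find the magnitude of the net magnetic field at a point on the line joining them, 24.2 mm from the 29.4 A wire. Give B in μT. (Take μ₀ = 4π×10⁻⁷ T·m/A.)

B ≈ 158 μT

Each long wire gives B = μ₀I/(2πd). Distances are d₁ = 0.0242 m and d₂ = 0.0309 m.
B₁ = 2.43×10⁻⁴ T, B₂ = 8.48×10⁻⁵ T.
Between parallel currents the two contributions point in opposite directions, so they subtract. B = |B₁ − B₂| = |2.43×10⁻⁴ − 8.48×10⁻⁵| = 1.58×10⁻⁴ T.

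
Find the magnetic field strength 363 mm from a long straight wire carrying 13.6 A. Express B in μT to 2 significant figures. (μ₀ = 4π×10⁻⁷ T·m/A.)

B ≈ 7.5 μT

For an infinitely long straight wire, B = μ₀I/(2πd).
B = (4π×10⁻⁷ × 13.6) / (2π × 0.363) = 7.49×10⁻⁶ T.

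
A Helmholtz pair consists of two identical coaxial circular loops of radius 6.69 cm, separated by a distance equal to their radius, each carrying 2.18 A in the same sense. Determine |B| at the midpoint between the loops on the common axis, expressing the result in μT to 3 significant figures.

Each loop contributes B = μ₀IR²/[2(R²+z²)^(3/2)] on the axis, with z measured from that loop.
Loop 1 (z = 0.03345 m): B₁ = 1.47×10⁻⁵ T. Loop 2 (z = 0.03345 m): B₂ = 1.47×10⁻⁵ T.
The fields add: B = B₁ + B₂ = 2.93×10⁻⁵ T.

B ≈ 29.3 μT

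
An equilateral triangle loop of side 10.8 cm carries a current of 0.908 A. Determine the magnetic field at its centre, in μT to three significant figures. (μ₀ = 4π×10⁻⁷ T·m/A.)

B ≈ 15.1 μT

Each side is a finite straight segment at perpendicular distance d = a/(2 tan(π/3)) = 0.03118 m from the centre, with end-angles ±π/3.
One side contributes B₁ = (μ₀I/4πd)·2 sin(π/3) = 5.04×10⁻⁶ T.
All 3 sides add in the same direction: B = 3 × 5.04×10⁻⁶ = 1.51×10⁻⁵ T.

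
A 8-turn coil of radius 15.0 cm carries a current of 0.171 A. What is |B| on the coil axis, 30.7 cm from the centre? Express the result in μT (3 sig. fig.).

For an N-turn flat coil, B = Nμ₀IR²/[2(R²+z²)^(3/2)] with R = 0.15 m, z = 0.307 m.
B = 8 × 6.06×10⁻⁸ T = 4.85×10⁻⁷ T.

B ≈ 0.485 μT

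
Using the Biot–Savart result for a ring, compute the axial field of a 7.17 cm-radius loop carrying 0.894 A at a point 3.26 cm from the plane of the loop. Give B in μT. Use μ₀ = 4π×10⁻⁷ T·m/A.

B ≈ 5.91 μT

On the axis of a circular loop, B = μ₀IR² / [2(R²+z²)^(3/2)].
R² + z² = (0.0717)² + (0.0326)² = 0.006204 m², and (R²+z²)^(3/2) = 4.89×10⁻⁴ m³.
B = (4π×10⁻⁷ × 0.894 × 0.005141) / (2 × 4.89×10⁻⁴) = 5.91×10⁻⁶ T.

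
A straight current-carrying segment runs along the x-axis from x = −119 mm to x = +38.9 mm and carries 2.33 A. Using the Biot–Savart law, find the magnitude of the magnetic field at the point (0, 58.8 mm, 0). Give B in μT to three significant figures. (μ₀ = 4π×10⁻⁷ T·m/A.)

For a finite straight segment, B = (μ₀I/4πd)(sinθ₁ + sinθ₂), where θ₁, θ₂ are the angles from the perpendicular to each end.
The perpendicular distance is d = 0.0588 m; the end-offsets along the wire are a = 0.119 m and b = 0.0389 m.
sinθ₁ = 0.119/√(0.119²+0.0588²) = 0.8965; sinθ₂ = 0.0389/√(0.0389²+0.0588²) = 0.5518.
B = (4π×10⁻⁷ × 2.33) / (4π × 0.0588) × (0.8965 + 0.5518) = 5.74×10⁻⁶ T.

B ≈ 5.74 μT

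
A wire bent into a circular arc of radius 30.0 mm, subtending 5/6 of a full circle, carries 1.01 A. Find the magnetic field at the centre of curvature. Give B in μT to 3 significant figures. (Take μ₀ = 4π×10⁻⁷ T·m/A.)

The Biot–Savart field of a circular arc at its centre is B = μ₀Iφ/(4πR), with φ = 5.236 rad.
B = (4π×10⁻⁷ × 1.01 × 5.236) / (4π × 0.03) = 1.76×10⁻⁵ T.

B ≈ 17.6 μT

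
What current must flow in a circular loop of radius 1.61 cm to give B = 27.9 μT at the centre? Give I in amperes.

I ≈ 0.715 A

At the centre of a circular loop B = μ₀I/(2R), so I = 2RB/μ₀.
With R = 0.0161 m, I = 2 × 0.0161 × 2.79×10⁻⁵ / (4π×10⁻⁷) = 0.715 A.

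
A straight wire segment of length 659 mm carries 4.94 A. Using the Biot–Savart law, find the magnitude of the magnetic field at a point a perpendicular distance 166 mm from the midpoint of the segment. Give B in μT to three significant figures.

For a finite straight segment, B = (μ₀I/4πd)(sinθ₁ + sinθ₂), where θ₁, θ₂ are the angles from the perpendicular to each end.
The perpendicular from the point meets the wire at its midpoint, so each end is L/2 = 0.3295 m away along the wire.
sinθ₁ = 0.3295/√(0.3295²+0.166²) = 0.8931; sinθ₂ = 0.3295/√(0.3295²+0.166²) = 0.8931.
B = (4π×10⁻⁷ × 4.94) / (4π × 0.166) × (0.8931 + 0.8931) = 5.32×10⁻⁶ T.

B ≈ 5.32 μT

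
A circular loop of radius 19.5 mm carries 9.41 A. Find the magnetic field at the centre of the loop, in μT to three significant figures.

At the centre of a circular loop the Biot–Savart law gives B = μ₀I/(2R).
B = (4π×10⁻⁷ × 9.41) / (2 × 0.0195) = 3.03×10⁻⁴ T.

B ≈ 303 μT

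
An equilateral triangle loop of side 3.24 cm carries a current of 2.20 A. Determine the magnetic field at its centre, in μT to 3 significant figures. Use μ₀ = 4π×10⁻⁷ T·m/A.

Each side is a finite straight segment at perpendicular distance d = a/(2 tan(π/3)) = 0.009353 m from the centre, with end-angles ±π/3.
One side contributes B₁ = (μ₀I/4πd)·2 sin(π/3) = 4.07×10⁻⁵ T.
All 3 sides add in the same direction: B = 3 × 4.07×10⁻⁵ = 1.22×10⁻⁴ T.

B ≈ 122 μT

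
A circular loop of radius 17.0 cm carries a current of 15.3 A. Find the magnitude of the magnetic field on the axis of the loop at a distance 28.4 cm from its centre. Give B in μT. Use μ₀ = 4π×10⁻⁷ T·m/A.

On the axis of a circular loop, B = μ₀IR² / [2(R²+z²)^(3/2)].
R² + z² = (0.17)² + (0.284)² = 0.1096 m², and (R²+z²)^(3/2) = 3.63×10⁻² m³.
B = (4π×10⁻⁷ × 15.3 × 0.0289) / (2 × 3.63×10⁻²) = 7.66×10⁻⁶ T.

B ≈ 7.66 μT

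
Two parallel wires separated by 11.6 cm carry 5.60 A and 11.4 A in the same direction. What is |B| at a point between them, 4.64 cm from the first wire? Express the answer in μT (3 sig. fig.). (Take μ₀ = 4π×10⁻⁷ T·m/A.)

Each long wire gives B = μ₀I/(2πd). Distances are d₁ = 0.0464 m and d₂ = 0.0696 m.
B₁ = 2.41×10⁻⁵ T, B₂ = 3.28×10⁻⁵ T.
Between parallel currents the two contributions point in opposite directions, so they subtract. B = |B₁ − B₂| = |2.41×10⁻⁵ − 3.28×10⁻⁵| = 8.62×10⁻⁶ T.

B ≈ 8.62 μT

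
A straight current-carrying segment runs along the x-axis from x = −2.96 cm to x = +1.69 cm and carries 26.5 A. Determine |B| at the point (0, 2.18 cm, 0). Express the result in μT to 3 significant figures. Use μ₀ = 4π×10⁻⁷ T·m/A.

For a finite straight segment, B = (μ₀I/4πd)(sinθ₁ + sinθ₂), where θ₁, θ₂ are the angles from the perpendicular to each end.
The perpendicular distance is d = 0.0218 m; the end-offsets along the wire are a = 0.0296 m and b = 0.0169 m.
sinθ₁ = 0.0296/√(0.0296²+0.0218²) = 0.8052; sinθ₂ = 0.0169/√(0.0169²+0.0218²) = 0.6127.
B = (4π×10⁻⁷ × 26.5) / (4π × 0.0218) × (0.8052 + 0.6127) = 1.72×10⁻⁴ T.

B ≈ 172 μT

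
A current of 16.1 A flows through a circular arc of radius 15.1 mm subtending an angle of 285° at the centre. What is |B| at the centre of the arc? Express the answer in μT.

The Biot–Savart field of a circular arc at its centre is B = μ₀Iφ/(4πR), with φ = 4.974 rad.
B = (4π×10⁻⁷ × 16.1 × 4.974) / (4π × 0.0151) = 5.30×10⁻⁴ T.

B ≈ 530 μT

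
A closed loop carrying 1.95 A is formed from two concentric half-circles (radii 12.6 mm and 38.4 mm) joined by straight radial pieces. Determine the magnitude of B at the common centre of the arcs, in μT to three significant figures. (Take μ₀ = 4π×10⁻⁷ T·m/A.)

The radial connectors point toward the centre, so dl × r̂ = 0 and they contribute nothing.
Each semicircle gives μ₀I/(4R): inner arc 4.86×10⁻⁵ T, outer arc 1.60×10⁻⁵ T.
The two arcs carry current in opposite angular senses, so their fields oppose: B = |4.86×10⁻⁵ − 1.60×10⁻⁵| = 3.27×10⁻⁵ T.

B ≈ 32.7 μT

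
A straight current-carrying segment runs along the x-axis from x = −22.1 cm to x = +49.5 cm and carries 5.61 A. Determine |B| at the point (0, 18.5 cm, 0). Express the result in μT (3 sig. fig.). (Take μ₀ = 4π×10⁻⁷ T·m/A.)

For a finite straight segment, B = (μ₀I/4πd)(sinθ₁ + sinθ₂), where θ₁, θ₂ are the angles from the perpendicular to each end.
The perpendicular distance is d = 0.185 m; the end-offsets along the wire are a = 0.221 m and b = 0.495 m.
sinθ₁ = 0.221/√(0.221²+0.185²) = 0.7668; sinθ₂ = 0.495/√(0.495²+0.185²) = 0.9367.
B = (4π×10⁻⁷ × 5.61) / (4π × 0.185) × (0.7668 + 0.9367) = 5.17×10⁻⁶ T.

B ≈ 5.17 μT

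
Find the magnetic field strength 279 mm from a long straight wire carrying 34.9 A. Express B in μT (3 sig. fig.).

B ≈ 25.0 μT

For an infinitely long straight wire, B = μ₀I/(2πd).
B = (4π×10⁻⁷ × 34.9) / (2π × 0.279) = 2.50×10⁻⁵ T.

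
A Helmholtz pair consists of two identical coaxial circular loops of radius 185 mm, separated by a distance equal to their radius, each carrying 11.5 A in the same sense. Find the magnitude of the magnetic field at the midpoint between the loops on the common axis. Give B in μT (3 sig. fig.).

B ≈ 55.9 μT

Each loop contributes B = μ₀IR²/[2(R²+z²)^(3/2)] on the axis, with z measured from that loop.
Loop 1 (z = 0.0925 m): B₁ = 2.79×10⁻⁵ T. Loop 2 (z = 0.0925 m): B₂ = 2.79×10⁻⁵ T.
The fields add: B = B₁ + B₂ = 5.59×10⁻⁵ T.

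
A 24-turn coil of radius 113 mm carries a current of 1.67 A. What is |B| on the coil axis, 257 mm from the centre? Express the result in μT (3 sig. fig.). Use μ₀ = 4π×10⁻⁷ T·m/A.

B ≈ 14.5 μT

For an N-turn flat coil, B = Nμ₀IR²/[2(R²+z²)^(3/2)] with R = 0.113 m, z = 0.257 m.
B = 24 × 6.06×10⁻⁷ T = 1.45×10⁻⁵ T.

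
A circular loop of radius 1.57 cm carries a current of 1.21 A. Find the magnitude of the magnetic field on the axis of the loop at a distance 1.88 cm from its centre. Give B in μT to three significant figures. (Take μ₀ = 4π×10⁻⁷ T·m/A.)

B ≈ 12.8 μT

On the axis of a circular loop, B = μ₀IR² / [2(R²+z²)^(3/2)].
R² + z² = (0.0157)² + (0.0188)² = 0.0005999 m², and (R²+z²)^(3/2) = 1.47×10⁻⁵ m³.
B = (4π×10⁻⁷ × 1.21 × 0.0002465) / (2 × 1.47×10⁻⁵) = 1.28×10⁻⁵ T.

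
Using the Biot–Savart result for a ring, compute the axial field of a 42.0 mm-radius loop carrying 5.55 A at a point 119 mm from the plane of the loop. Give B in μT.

On the axis of a circular loop, B = μ₀IR² / [2(R²+z²)^(3/2)].
R² + z² = (0.042)² + (0.119)² = 0.01593 m², and (R²+z²)^(3/2) = 2.01×10⁻³ m³.
B = (4π×10⁻⁷ × 5.55 × 0.001764) / (2 × 2.01×10⁻³) = 3.06×10⁻⁶ T.

B ≈ 3.06 μT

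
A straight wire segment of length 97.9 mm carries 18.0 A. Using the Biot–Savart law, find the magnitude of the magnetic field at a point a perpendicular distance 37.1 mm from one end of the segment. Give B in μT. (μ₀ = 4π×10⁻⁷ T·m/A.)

B ≈ 45.4 μT

For a finite straight segment, B = (μ₀I/4πd)(sinθ₁ + sinθ₂), where θ₁, θ₂ are the angles from the perpendicular to each end.
The perpendicular foot is at one end, so the two end-offsets along the wire are 0 and L = 0.0979 m.
sinθ₁ = 0/√(0²+0.0371²) = 0.0000; sinθ₂ = 0.0979/√(0.0979²+0.0371²) = 0.9351.
B = (4π×10⁻⁷ × 18.0) / (4π × 0.0371) × (0.0000 + 0.9351) = 4.54×10⁻⁵ T.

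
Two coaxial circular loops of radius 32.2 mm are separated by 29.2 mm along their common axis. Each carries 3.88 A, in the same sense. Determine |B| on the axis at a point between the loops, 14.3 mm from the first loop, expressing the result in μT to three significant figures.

Each loop contributes B = μ₀IR²/[2(R²+z²)^(3/2)] on the axis, with z measured from that loop.
Loop 1 (z = 0.0143 m): B₁ = 5.78×10⁻⁵ T. Loop 2 (z = 0.0149 m): B₂ = 5.66×10⁻⁵ T.
The fields add: B = B₁ + B₂ = 1.14×10⁻⁴ T.

B ≈ 114 μT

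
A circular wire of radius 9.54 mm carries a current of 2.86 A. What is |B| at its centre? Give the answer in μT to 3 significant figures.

At the centre of a circular loop the Biot–Savart law gives B = μ₀I/(2R).
B = (4π×10⁻⁷ × 2.86) / (2 × 0.00954) = 1.88×10⁻⁴ T.

B ≈ 188 μT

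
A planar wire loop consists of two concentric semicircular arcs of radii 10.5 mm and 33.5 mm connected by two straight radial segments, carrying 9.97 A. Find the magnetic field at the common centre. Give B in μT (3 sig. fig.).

B ≈ 205 μT

The radial connectors point toward the centre, so dl × r̂ = 0 and they contribute nothing.
Each semicircle gives μ₀I/(4R): inner arc 2.98×10⁻⁴ T, outer arc 9.35×10⁻⁵ T.
The two arcs carry current in opposite angular senses, so their fields oppose: B = |2.98×10⁻⁴ − 9.35×10⁻⁵| = 2.05×10⁻⁴ T.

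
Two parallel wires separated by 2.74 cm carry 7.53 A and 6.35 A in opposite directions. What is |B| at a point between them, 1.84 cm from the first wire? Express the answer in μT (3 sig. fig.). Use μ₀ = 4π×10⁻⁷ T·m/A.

B ≈ 223 μT

Each long wire gives B = μ₀I/(2πd). Distances are d₁ = 0.0184 m and d₂ = 0.009 m.
B₁ = 8.18×10⁻⁵ T, B₂ = 1.41×10⁻⁴ T.
Between antiparallel currents both contributions point the same way, so they add. B = B₁ + B₂ = 8.18×10⁻⁵ + 1.41×10⁻⁴ = 2.23×10⁻⁴ T.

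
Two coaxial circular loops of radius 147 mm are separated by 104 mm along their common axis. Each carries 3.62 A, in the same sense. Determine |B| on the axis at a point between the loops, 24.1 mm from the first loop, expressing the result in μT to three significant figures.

Each loop contributes B = μ₀IR²/[2(R²+z²)^(3/2)] on the axis, with z measured from that loop.
Loop 1 (z = 0.0241 m): B₁ = 1.49×10⁻⁵ T. Loop 2 (z = 0.0799 m): B₂ = 1.05×10⁻⁵ T.
The fields add: B = B₁ + B₂ = 2.54×10⁻⁵ T.

B ≈ 25.4 μT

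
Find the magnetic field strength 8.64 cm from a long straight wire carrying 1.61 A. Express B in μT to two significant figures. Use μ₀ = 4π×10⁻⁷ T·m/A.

B ≈ 3.7 μT

For an infinitely long straight wire, B = μ₀I/(2πd).
B = (4π×10⁻⁷ × 1.61) / (2π × 0.0864) = 3.73×10⁻⁶ T.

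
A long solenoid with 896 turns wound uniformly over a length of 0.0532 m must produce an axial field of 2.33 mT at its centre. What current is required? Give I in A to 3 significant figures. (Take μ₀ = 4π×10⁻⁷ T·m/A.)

I ≈ 0.110 A

Inside a long solenoid B = μ₀nI with n = 1.684×10⁴ m⁻¹, so I = B/(μ₀n).
I = 2.33×10⁻³ / (4π×10⁻⁷ × 1.684×10⁴) = 0.110 A.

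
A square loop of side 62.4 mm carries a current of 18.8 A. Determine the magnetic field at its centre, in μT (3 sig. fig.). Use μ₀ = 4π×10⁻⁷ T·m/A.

B ≈ 341 μT

Each side is a finite straight segment at perpendicular distance d = a/(2 tan(π/4)) = 0.0312 m from the centre, with end-angles ±π/4.
One side contributes B₁ = (μ₀I/4πd)·2 sin(π/4) = 8.52×10⁻⁵ T.
All 4 sides add in the same direction: B = 4 × 8.52×10⁻⁵ = 3.41×10⁻⁴ T.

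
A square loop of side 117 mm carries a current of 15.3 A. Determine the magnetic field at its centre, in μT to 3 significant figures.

Each side is a finite straight segment at perpendicular distance d = a/(2 tan(π/4)) = 0.0585 m from the centre, with end-angles ±π/4.
One side contributes B₁ = (μ₀I/4πd)·2 sin(π/4) = 3.70×10⁻⁵ T.
All 4 sides add in the same direction: B = 4 × 3.70×10⁻⁵ = 1.48×10⁻⁴ T.

B ≈ 148 μT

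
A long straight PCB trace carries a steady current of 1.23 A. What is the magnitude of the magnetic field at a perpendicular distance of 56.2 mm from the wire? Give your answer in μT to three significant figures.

For an infinitely long straight wire, B = μ₀I/(2πd).
B = (4π×10⁻⁷ × 1.23) / (2π × 0.0562) = 4.38×10⁻⁶ T.

B ≈ 4.38 μT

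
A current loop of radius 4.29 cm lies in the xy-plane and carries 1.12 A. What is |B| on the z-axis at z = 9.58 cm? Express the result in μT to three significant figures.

B ≈ 1.12 μT

On the axis of a circular loop, B = μ₀IR² / [2(R²+z²)^(3/2)].
R² + z² = (0.0429)² + (0.0958)² = 0.01102 m², and (R²+z²)^(3/2) = 1.16×10⁻³ m³.
B = (4π×10⁻⁷ × 1.12 × 0.00184) / (2 × 1.16×10⁻³) = 1.12×10⁻⁶ T.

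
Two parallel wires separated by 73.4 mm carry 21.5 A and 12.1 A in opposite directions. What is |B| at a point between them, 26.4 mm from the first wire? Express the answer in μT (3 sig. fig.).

Each long wire gives B = μ₀I/(2πd). Distances are d₁ = 0.0264 m and d₂ = 0.047 m.
B₁ = 1.63×10⁻⁴ T, B₂ = 5.15×10⁻⁵ T.
Between antiparallel currents both contributions point the same way, so they add. B = B₁ + B₂ = 1.63×10⁻⁴ + 5.15×10⁻⁵ = 2.14×10⁻⁴ T.

B ≈ 214 μT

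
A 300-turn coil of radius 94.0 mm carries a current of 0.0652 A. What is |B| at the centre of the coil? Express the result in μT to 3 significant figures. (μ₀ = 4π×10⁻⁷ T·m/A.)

For an N-turn flat coil, B = Nμ₀I/(2R) with R = 0.094 m.
B = 300 × 4.36×10⁻⁷ T = 1.31×10⁻⁴ T.

B ≈ 131 μT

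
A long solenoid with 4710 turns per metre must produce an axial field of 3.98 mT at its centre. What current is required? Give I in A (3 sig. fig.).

I ≈ 0.672 A

Inside a long solenoid B = μ₀nI with n = 4710 m⁻¹, so I = B/(μ₀n).
I = 3.98×10⁻³ / (4π×10⁻⁷ × 4710) = 0.672 A.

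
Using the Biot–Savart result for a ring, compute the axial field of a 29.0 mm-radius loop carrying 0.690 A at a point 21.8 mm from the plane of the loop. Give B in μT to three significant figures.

B ≈ 7.64 μT

On the axis of a circular loop, B = μ₀IR² / [2(R²+z²)^(3/2)].
R² + z² = (0.029)² + (0.0218)² = 0.001316 m², and (R²+z²)^(3/2) = 4.78×10⁻⁵ m³.
B = (4π×10⁻⁷ × 0.690 × 0.000841) / (2 × 4.78×10⁻⁵) = 7.64×10⁻⁶ T.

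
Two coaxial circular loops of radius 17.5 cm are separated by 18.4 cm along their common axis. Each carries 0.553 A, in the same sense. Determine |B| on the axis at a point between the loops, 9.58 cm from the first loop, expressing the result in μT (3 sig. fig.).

B ≈ 2.75 μT

Each loop contributes B = μ₀IR²/[2(R²+z²)^(3/2)] on the axis, with z measured from that loop.
Loop 1 (z = 0.0958 m): B₁ = 1.34×10⁻⁶ T. Loop 2 (z = 0.0882 m): B₂ = 1.41×10⁻⁶ T.
The fields add: B = B₁ + B₂ = 2.75×10⁻⁶ T.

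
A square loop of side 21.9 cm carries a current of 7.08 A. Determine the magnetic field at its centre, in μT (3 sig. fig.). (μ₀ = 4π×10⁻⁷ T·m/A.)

Each side is a finite straight segment at perpendicular distance d = a/(2 tan(π/4)) = 0.1095 m from the centre, with end-angles ±π/4.
One side contributes B₁ = (μ₀I/4πd)·2 sin(π/4) = 9.14×10⁻⁶ T.
All 4 sides add in the same direction: B = 4 × 9.14×10⁻⁶ = 3.66×10⁻⁵ T.

B ≈ 36.6 μT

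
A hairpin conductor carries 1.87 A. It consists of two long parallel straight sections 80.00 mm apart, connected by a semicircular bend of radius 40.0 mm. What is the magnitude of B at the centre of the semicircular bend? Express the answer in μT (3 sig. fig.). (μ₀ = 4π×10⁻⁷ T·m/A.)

The semicircular arc contributes B_arc = μ₀I·π/(4πR) = μ₀I/(4R) = 1.47×10⁻⁵ T.
Each semi-infinite lead is at perpendicular distance R = 0.04 m from the centre, with the perpendicular foot at its near end, so it contributes μ₀I/(4πR); both point the same way, together 9.35×10⁻⁶ T.
Arc and leads all point the same direction: B = 1.47×10⁻⁵ + 9.35×10⁻⁶ = 2.40×10⁻⁵ T.

B ≈ 24.0 μT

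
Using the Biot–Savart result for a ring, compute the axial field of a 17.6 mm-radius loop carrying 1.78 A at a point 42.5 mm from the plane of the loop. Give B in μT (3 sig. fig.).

B ≈ 3.56 μT

On the axis of a circular loop, B = μ₀IR² / [2(R²+z²)^(3/2)].
R² + z² = (0.0176)² + (0.0425)² = 0.002116 m², and (R²+z²)^(3/2) = 9.73×10⁻⁵ m³.
B = (4π×10⁻⁷ × 1.78 × 0.0003098) / (2 × 9.73×10⁻⁵) = 3.56×10⁻⁶ T.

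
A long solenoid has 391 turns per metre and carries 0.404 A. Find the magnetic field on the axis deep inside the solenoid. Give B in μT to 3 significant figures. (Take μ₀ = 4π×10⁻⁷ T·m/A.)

Inside a long solenoid, B = μ₀nI with n = 391 turns/m.
B = 4π×10⁻⁷ × 391 × 0.404 = 1.99×10⁻⁴ T.

B ≈ 199 μT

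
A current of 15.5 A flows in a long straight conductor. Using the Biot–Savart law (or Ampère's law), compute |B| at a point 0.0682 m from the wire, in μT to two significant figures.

For an infinitely long straight wire, B = μ₀I/(2πd).
B = (4π×10⁻⁷ × 15.5) / (2π × 0.0682) = 4.55×10⁻⁵ T.

B ≈ 45 μT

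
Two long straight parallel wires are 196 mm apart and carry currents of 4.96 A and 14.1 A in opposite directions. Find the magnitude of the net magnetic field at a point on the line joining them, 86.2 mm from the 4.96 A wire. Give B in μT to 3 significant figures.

B ≈ 37.2 μT

Each long wire gives B = μ₀I/(2πd). Distances are d₁ = 0.0862 m and d₂ = 0.1098 m.
B₁ = 1.15×10⁻⁵ T, B₂ = 2.57×10⁻⁵ T.
Between antiparallel currents both contributions point the same way, so they add. B = B₁ + B₂ = 1.15×10⁻⁵ + 2.57×10⁻⁵ = 3.72×10⁻⁵ T.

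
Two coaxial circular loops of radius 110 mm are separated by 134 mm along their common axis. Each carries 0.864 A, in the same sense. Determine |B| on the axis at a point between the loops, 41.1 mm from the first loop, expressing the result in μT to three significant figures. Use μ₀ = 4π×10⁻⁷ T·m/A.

B ≈ 6.26 μT

Each loop contributes B = μ₀IR²/[2(R²+z²)^(3/2)] on the axis, with z measured from that loop.
Loop 1 (z = 0.0411 m): B₁ = 4.06×10⁻⁶ T. Loop 2 (z = 0.0929 m): B₂ = 2.20×10⁻⁶ T.
The fields add: B = B₁ + B₂ = 6.26×10⁻⁶ T.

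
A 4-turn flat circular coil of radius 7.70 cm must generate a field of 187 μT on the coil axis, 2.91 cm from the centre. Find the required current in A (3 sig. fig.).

For an N-turn coil, B = Nμ₀IR²/[2(R²+z²)^(3/2)] with R = 0.077 m, z = 0.0291 m, so I = 2B(R²+z²)^(3/2)/(Nμ₀R²) = 2 × 1.87×10⁻⁴ × 5.58×10⁻⁴ / (4 × 4π×10⁻⁷ × 0.005929) = 7.00 A.

I ≈ 7.00 A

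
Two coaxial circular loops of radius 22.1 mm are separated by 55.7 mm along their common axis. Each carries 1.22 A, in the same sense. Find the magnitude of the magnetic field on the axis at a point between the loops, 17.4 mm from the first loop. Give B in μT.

B ≈ 21.2 μT

Each loop contributes B = μ₀IR²/[2(R²+z²)^(3/2)] on the axis, with z measured from that loop.
Loop 1 (z = 0.0174 m): B₁ = 1.68×10⁻⁵ T. Loop 2 (z = 0.0383 m): B₂ = 4.33×10⁻⁶ T.
The fields add: B = B₁ + B₂ = 2.12×10⁻⁵ T.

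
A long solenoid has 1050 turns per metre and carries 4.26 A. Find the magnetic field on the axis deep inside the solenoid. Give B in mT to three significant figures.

Inside a long solenoid, B = μ₀nI with n = 1050 turns/m.
B = 4π×10⁻⁷ × 1050 × 4.26 = 5.62×10⁻³ T.

B ≈ 5.62 mT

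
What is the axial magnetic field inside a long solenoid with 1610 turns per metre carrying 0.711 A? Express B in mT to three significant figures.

B ≈ 1.44 mT

Inside a long solenoid, B = μ₀nI with n = 1610 turns/m.
B = 4π×10⁻⁷ × 1610 × 0.711 = 1.44×10⁻³ T.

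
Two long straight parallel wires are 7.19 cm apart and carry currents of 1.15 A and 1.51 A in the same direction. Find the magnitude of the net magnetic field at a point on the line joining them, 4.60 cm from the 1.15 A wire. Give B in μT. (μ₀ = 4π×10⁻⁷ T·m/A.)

B ≈ 6.66 μT

Each long wire gives B = μ₀I/(2πd). Distances are d₁ = 0.046 m and d₂ = 0.0259 m.
B₁ = 5.00×10⁻⁶ T, B₂ = 1.17×10⁻⁵ T.
Between parallel currents the two contributions point in opposite directions, so they subtract. B = |B₁ − B₂| = |5.00×10⁻⁶ − 1.17×10⁻⁵| = 6.66×10⁻⁶ T.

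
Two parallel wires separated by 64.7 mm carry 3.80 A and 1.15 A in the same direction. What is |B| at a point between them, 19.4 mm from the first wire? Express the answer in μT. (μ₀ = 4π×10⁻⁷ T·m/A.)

B ≈ 34.1 μT

Each long wire gives B = μ₀I/(2πd). Distances are d₁ = 0.0194 m and d₂ = 0.0453 m.
B₁ = 3.92×10⁻⁵ T, B₂ = 5.08×10⁻⁶ T.
Between parallel currents the two contributions point in opposite directions, so they subtract. B = |B₁ − B₂| = |3.92×10⁻⁵ − 5.08×10⁻⁶| = 3.41×10⁻⁵ T.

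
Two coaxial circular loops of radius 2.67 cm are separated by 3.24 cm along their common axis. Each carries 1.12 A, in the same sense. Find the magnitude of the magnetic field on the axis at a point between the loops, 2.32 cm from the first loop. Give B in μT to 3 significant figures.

B ≈ 33.6 μT

Each loop contributes B = μ₀IR²/[2(R²+z²)^(3/2)] on the axis, with z measured from that loop.
Loop 1 (z = 0.0232 m): B₁ = 1.13×10⁻⁵ T. Loop 2 (z = 0.0092 m): B₂ = 2.23×10⁻⁵ T.
The fields add: B = B₁ + B₂ = 3.36×10⁻⁵ T.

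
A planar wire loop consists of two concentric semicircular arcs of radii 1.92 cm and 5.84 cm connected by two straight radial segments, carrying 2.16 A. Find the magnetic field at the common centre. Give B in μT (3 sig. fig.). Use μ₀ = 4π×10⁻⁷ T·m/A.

B ≈ 23.7 μT

The radial connectors point toward the centre, so dl × r̂ = 0 and they contribute nothing.
Each semicircle gives μ₀I/(4R): inner arc 3.53×10⁻⁵ T, outer arc 1.16×10⁻⁵ T.
The two arcs carry current in opposite angular senses, so their fields oppose: B = |3.53×10⁻⁵ − 1.16×10⁻⁵| = 2.37×10⁻⁵ T.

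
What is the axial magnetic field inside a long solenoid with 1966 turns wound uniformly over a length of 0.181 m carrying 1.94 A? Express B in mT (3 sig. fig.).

B ≈ 26.5 mT

Inside a long solenoid, B = μ₀nI with n = 1.086×10⁴ turns/m.
B = 4π×10⁻⁷ × 1.086×10⁴ × 1.94 = 2.65×10⁻² T.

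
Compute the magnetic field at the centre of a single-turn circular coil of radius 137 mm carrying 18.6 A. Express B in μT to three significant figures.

B ≈ 85.3 μT

At the centre of a circular loop the Biot–Savart law gives B = μ₀I/(2R).
B = (4π×10⁻⁷ × 18.6) / (2 × 0.137) = 8.53×10⁻⁵ T.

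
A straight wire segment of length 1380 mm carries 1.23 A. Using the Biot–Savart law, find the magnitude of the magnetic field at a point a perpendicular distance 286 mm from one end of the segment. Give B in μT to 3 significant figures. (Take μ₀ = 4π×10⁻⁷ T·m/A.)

For a finite straight segment, B = (μ₀I/4πd)(sinθ₁ + sinθ₂), where θ₁, θ₂ are the angles from the perpendicular to each end.
The perpendicular foot is at one end, so the two end-offsets along the wire are 0 and L = 1.38 m.
sinθ₁ = 0/√(0²+0.286²) = 0.0000; sinθ₂ = 1.38/√(1.38²+0.286²) = 0.9792.
B = (4π×10⁻⁷ × 1.23) / (4π × 0.286) × (0.0000 + 0.9792) = 4.21×10⁻⁷ T.

B ≈ 0.421 μT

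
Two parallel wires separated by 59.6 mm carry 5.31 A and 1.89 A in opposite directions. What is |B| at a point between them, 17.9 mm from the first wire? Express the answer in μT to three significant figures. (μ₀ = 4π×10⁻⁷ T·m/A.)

Each long wire gives B = μ₀I/(2πd). Distances are d₁ = 0.0179 m and d₂ = 0.0417 m.
B₁ = 5.93×10⁻⁵ T, B₂ = 9.06×10⁻⁶ T.
Between antiparallel currents both contributions point the same way, so they add. B = B₁ + B₂ = 5.93×10⁻⁵ + 9.06×10⁻⁶ = 6.84×10⁻⁵ T.

B ≈ 68.4 μT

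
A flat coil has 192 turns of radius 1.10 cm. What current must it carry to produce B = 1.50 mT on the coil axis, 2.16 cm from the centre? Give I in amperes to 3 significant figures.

I ≈ 1.46 A

For an N-turn coil, B = Nμ₀IR²/[2(R²+z²)^(3/2)] with R = 0.011 m, z = 0.0216 m, so I = 2B(R²+z²)^(3/2)/(Nμ₀R²) = 2 × 1.50×10⁻³ × 1.42×10⁻⁵ / (192 × 4π×10⁻⁷ × 0.000121) = 1.46 A.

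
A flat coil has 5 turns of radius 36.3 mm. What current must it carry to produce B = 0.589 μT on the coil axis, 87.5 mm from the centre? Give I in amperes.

I ≈ 0.121 A

For an N-turn coil, B = Nμ₀IR²/[2(R²+z²)^(3/2)] with R = 0.0363 m, z = 0.0875 m, so I = 2B(R²+z²)^(3/2)/(Nμ₀R²) = 2 × 5.89×10⁻⁷ × 8.50×10⁻⁴ / (5 × 4π×10⁻⁷ × 0.001318) = 0.121 A.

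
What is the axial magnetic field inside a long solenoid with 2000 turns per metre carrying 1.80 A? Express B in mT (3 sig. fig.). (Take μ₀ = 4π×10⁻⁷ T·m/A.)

B ≈ 4.52 mT

Inside a long solenoid, B = μ₀nI with n = 2000 turns/m.
B = 4π×10⁻⁷ × 2000 × 1.80 = 4.52×10⁻³ T.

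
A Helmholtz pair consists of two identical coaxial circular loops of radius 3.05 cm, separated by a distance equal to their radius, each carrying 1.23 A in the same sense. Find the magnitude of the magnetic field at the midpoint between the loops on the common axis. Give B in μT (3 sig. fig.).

B ≈ 36.3 μT

Each loop contributes B = μ₀IR²/[2(R²+z²)^(3/2)] on the axis, with z measured from that loop.
Loop 1 (z = 0.01525 m): B₁ = 1.81×10⁻⁵ T. Loop 2 (z = 0.01525 m): B₂ = 1.81×10⁻⁵ T.
The fields add: B = B₁ + B₂ = 3.63×10⁻⁵ T.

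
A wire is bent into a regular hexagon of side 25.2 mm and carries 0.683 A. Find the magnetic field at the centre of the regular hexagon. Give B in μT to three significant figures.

Each side is a finite straight segment at perpendicular distance d = a/(2 tan(π/6)) = 0.02182 m from the centre, with end-angles ±π/6.
One side contributes B₁ = (μ₀I/4πd)·2 sin(π/6) = 3.13×10⁻⁶ T.
All 6 sides add in the same direction: B = 6 × 3.13×10⁻⁶ = 1.88×10⁻⁵ T.

B ≈ 18.8 μT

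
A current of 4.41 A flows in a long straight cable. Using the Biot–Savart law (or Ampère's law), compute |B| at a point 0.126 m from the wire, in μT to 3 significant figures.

For an infinitely long straight wire, B = μ₀I/(2πd).
B = (4π×10⁻⁷ × 4.41) / (2π × 0.126) = 7.00×10⁻⁶ T.

B ≈ 7.00 μT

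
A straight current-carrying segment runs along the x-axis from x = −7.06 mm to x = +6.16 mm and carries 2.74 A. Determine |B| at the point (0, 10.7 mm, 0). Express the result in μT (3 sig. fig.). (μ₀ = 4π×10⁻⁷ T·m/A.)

B ≈ 26.9 μT

For a finite straight segment, B = (μ₀I/4πd)(sinθ₁ + sinθ₂), where θ₁, θ₂ are the angles from the perpendicular to each end.
The perpendicular distance is d = 0.0107 m; the end-offsets along the wire are a = 0.00706 m and b = 0.00616 m.
sinθ₁ = 0.00706/√(0.00706²+0.0107²) = 0.5507; sinθ₂ = 0.00616/√(0.00616²+0.0107²) = 0.4989.
B = (4π×10⁻⁷ × 2.74) / (4π × 0.0107) × (0.5507 + 0.4989) = 2.69×10⁻⁵ T.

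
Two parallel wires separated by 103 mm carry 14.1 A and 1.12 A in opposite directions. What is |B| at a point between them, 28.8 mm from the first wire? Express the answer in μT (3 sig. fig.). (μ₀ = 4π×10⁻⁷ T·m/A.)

Each long wire gives B = μ₀I/(2πd). Distances are d₁ = 0.0288 m and d₂ = 0.0742 m.
B₁ = 9.79×10⁻⁵ T, B₂ = 3.02×10⁻⁶ T.
Between antiparallel currents both contributions point the same way, so they add. B = B₁ + B₂ = 9.79×10⁻⁵ + 3.02×10⁻⁶ = 1.01×10⁻⁴ T.

B ≈ 101 μT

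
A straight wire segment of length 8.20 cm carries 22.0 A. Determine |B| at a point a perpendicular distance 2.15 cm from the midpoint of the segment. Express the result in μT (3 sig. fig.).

For a finite straight segment, B = (μ₀I/4πd)(sinθ₁ + sinθ₂), where θ₁, θ₂ are the angles from the perpendicular to each end.
The perpendicular from the point meets the wire at its midpoint, so each end is L/2 = 0.041 m away along the wire.
sinθ₁ = 0.041/√(0.041²+0.0215²) = 0.8856; sinθ₂ = 0.041/√(0.041²+0.0215²) = 0.8856.
B = (4π×10⁻⁷ × 22.0) / (4π × 0.0215) × (0.8856 + 0.8856) = 1.81×10⁻⁴ T.

B ≈ 181 μT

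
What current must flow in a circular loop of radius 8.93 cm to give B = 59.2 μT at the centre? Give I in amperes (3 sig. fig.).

At the centre of a circular loop B = μ₀I/(2R), so I = 2RB/μ₀.
With R = 0.0893 m, I = 2 × 0.0893 × 5.92×10⁻⁵ / (4π×10⁻⁷) = 8.41 A.

I ≈ 8.41 A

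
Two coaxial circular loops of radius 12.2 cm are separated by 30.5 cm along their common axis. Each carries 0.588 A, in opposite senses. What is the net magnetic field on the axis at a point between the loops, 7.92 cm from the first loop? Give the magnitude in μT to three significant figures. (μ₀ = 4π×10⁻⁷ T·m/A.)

B ≈ 1.46 μT

Each loop contributes B = μ₀IR²/[2(R²+z²)^(3/2)] on the axis, with z measured from that loop.
Loop 1 (z = 0.0792 m): B₁ = 1.79×10⁻⁶ T. Loop 2 (z = 0.2258 m): B₂ = 3.25×10⁻⁷ T.
The fields oppose: B = |B₁ − B₂| = 1.46×10⁻⁶ T.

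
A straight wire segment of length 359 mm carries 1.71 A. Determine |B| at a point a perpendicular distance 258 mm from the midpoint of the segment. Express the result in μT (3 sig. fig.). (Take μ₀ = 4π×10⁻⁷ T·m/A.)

B ≈ 0.757 μT

For a finite straight segment, B = (μ₀I/4πd)(sinθ₁ + sinθ₂), where θ₁, θ₂ are the angles from the perpendicular to each end.
The perpendicular from the point meets the wire at its midpoint, so each end is L/2 = 0.1795 m away along the wire.
sinθ₁ = 0.1795/√(0.1795²+0.258²) = 0.5711; sinθ₂ = 0.1795/√(0.1795²+0.258²) = 0.5711.
B = (4π×10⁻⁷ × 1.71) / (4π × 0.258) × (0.5711 + 0.5711) = 7.57×10⁻⁷ T.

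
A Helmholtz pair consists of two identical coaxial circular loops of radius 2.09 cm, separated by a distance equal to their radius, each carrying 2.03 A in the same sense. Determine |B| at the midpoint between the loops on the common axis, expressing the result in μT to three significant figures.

B ≈ 87.3 μT

Each loop contributes B = μ₀IR²/[2(R²+z²)^(3/2)] on the axis, with z measured from that loop.
Loop 1 (z = 0.01045 m): B₁ = 4.37×10⁻⁵ T. Loop 2 (z = 0.01045 m): B₂ = 4.37×10⁻⁵ T.
The fields add: B = B₁ + B₂ = 8.73×10⁻⁵ T.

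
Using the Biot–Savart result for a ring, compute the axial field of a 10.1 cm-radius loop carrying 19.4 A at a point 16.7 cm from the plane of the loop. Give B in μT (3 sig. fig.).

On the axis of a circular loop, B = μ₀IR² / [2(R²+z²)^(3/2)].
R² + z² = (0.101)² + (0.167)² = 0.03809 m², and (R²+z²)^(3/2) = 7.43×10⁻³ m³.
B = (4π×10⁻⁷ × 19.4 × 0.0102) / (2 × 7.43×10⁻³) = 1.67×10⁻⁵ T.

B ≈ 16.7 μT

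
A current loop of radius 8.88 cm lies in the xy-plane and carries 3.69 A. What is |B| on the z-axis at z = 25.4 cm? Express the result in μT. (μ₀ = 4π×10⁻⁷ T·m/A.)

B ≈ 0.938 μT

On the axis of a circular loop, B = μ₀IR² / [2(R²+z²)^(3/2)].
R² + z² = (0.0888)² + (0.254)² = 0.0724 m², and (R²+z²)^(3/2) = 1.95×10⁻² m³.
B = (4π×10⁻⁷ × 3.69 × 0.007885) / (2 × 1.95×10⁻²) = 9.38×10⁻⁷ T.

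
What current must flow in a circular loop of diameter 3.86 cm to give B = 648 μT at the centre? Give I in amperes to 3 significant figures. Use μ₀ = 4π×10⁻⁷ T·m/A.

I ≈ 19.9 A

At the centre of a circular loop B = μ₀I/(2R), so I = 2RB/μ₀.
With R = 0.0193 m, I = 2 × 0.0193 × 6.48×10⁻⁴ / (4π×10⁻⁷) = 19.9 A.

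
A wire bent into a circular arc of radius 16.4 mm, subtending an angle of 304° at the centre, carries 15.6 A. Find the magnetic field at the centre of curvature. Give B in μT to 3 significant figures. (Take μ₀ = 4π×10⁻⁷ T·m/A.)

B ≈ 505 μT

The Biot–Savart field of a circular arc at its centre is B = μ₀Iφ/(4πR), with φ = 5.306 rad.
B = (4π×10⁻⁷ × 15.6 × 5.306) / (4π × 0.0164) = 5.05×10⁻⁴ T.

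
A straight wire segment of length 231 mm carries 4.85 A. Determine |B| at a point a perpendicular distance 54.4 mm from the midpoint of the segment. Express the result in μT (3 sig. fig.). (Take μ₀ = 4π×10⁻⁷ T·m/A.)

B ≈ 16.1 μT

For a finite straight segment, B = (μ₀I/4πd)(sinθ₁ + sinθ₂), where θ₁, θ₂ are the angles from the perpendicular to each end.
The perpendicular from the point meets the wire at its midpoint, so each end is L/2 = 0.1155 m away along the wire.
sinθ₁ = 0.1155/√(0.1155²+0.0544²) = 0.9047; sinθ₂ = 0.1155/√(0.1155²+0.0544²) = 0.9047.
B = (4π×10⁻⁷ × 4.85) / (4π × 0.0544) × (0.9047 + 0.9047) = 1.61×10⁻⁵ T.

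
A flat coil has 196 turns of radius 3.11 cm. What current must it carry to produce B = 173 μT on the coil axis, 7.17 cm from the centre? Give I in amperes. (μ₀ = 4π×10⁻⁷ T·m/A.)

I ≈ 0.693 A

For an N-turn coil, B = Nμ₀IR²/[2(R²+z²)^(3/2)] with R = 0.0311 m, z = 0.0717 m, so I = 2B(R²+z²)^(3/2)/(Nμ₀R²) = 2 × 1.73×10⁻⁴ × 4.77×10⁻⁴ / (196 × 4π×10⁻⁷ × 0.0009672) = 0.693 A.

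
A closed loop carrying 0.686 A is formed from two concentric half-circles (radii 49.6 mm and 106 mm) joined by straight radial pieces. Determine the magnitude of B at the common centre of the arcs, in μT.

B ≈ 2.31 μT

The radial connectors point toward the centre, so dl × r̂ = 0 and they contribute nothing.
Each semicircle gives μ₀I/(4R): inner arc 4.35×10⁻⁶ T, outer arc 2.03×10⁻⁶ T.
The two arcs carry current in opposite angular senses, so their fields oppose: B = |4.35×10⁻⁶ − 2.03×10⁻⁶| = 2.31×10⁻⁶ T.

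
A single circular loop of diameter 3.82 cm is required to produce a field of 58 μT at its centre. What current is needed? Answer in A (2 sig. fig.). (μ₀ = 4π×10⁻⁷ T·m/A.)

At the centre of a circular loop B = μ₀I/(2R), so I = 2RB/μ₀.
With R = 0.0191 m, I = 2 × 0.0191 × 5.80×10⁻⁵ / (4π×10⁻⁷) = 1.76 A.

I ≈ 1.8 A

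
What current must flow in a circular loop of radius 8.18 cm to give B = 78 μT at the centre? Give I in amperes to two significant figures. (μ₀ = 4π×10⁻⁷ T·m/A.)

I ≈ 10 A

At the centre of a circular loop B = μ₀I/(2R), so I = 2RB/μ₀.
With R = 0.0818 m, I = 2 × 0.0818 × 7.80×10⁻⁵ / (4π×10⁻⁷) = 10.2 A.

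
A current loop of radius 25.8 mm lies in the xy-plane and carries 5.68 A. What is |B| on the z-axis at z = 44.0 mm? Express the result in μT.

B ≈ 17.9 μT

On the axis of a circular loop, B = μ₀IR² / [2(R²+z²)^(3/2)].
R² + z² = (0.0258)² + (0.044)² = 0.002602 m², and (R²+z²)^(3/2) = 1.33×10⁻⁴ m³.
B = (4π×10⁻⁷ × 5.68 × 0.0006656) / (2 × 1.33×10⁻⁴) = 1.79×10⁻⁵ T.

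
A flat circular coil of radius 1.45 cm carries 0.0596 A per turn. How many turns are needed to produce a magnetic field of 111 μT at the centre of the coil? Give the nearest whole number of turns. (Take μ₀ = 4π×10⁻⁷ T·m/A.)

For an N-turn coil, B = Nμ₀I/(2R). A single turn gives B₁ = 2.58×10⁻⁶ T with R = 0.0145 m.
N = B/B₁ = 1.11×10⁻⁴ / 2.58×10⁻⁶ = 42.98.

N = 43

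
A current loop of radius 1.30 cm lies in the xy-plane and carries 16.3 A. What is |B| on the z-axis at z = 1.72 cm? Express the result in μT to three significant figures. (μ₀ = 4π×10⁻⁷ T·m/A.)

B ≈ 173 μT

On the axis of a circular loop, B = μ₀IR² / [2(R²+z²)^(3/2)].
R² + z² = (0.013)² + (0.0172)² = 0.0004648 m², and (R²+z²)^(3/2) = 1.00×10⁻⁵ m³.
B = (4π×10⁻⁷ × 16.3 × 0.000169) / (2 × 1.00×10⁻⁵) = 1.73×10⁻⁴ T.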